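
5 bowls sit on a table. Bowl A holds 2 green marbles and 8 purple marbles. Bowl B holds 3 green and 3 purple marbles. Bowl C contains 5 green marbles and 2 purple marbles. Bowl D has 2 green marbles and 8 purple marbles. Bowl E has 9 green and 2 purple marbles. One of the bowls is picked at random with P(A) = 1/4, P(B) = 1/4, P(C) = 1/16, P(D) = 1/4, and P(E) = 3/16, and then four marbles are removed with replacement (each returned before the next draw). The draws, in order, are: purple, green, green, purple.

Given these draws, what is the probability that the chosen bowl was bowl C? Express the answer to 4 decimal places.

0.0740

Compute the likelihood of the observed sequence for each case: P(data | bowl A) = (8/10)(2/10)(2/10)(8/10) = 0.0256; P(data | bowl B) = (3/6)(3/6)(3/6)(3/6) = 0.0625; P(data | bowl C) = (2/7)(5/7)(5/7)(2/7) = 0.041649; P(data | bowl D) = (8/10)(2/10)(2/10)(8/10) = 0.0256; P(data | bowl E) = (2/11)(9/11)(9/11)(2/11) = 0.02213.
The prior-weighted likelihoods are 1/4 · 0.0256 = 0.0064, 1/4 · 0.0625 = 0.015625, 1/16 · 0.041649 = 0.0026031, 1/4 · 0.0256 = 0.0064, 3/16 · 0.02213 = 0.0041493; with total 0.035177.
Hence P(bowl C | data) = (0.0026031) / (0.035177) = 0.073999.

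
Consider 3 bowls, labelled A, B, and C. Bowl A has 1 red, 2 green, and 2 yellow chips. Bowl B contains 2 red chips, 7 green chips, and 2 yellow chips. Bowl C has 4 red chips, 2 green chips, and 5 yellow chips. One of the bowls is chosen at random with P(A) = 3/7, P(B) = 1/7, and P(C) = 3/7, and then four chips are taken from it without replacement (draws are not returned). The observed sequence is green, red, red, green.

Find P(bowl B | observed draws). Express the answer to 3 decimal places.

Under each hypothesis, the probability of the observed sequence is: P(data | bowl A) = (2/5)(1/4)(0/3) = 0; P(data | bowl B) = (7/11)(2/10)(1/9)(6/8) = 0.010606; P(data | bowl C) = (2/11)(4/10)(3/9)(1/8) = 0.0030303.
Multiplying each by its prior: 3/7 · 0 = 0, 1/7 · 0.010606 = 0.0015152, 3/7 · 0.0030303 = 0.0012987; with total 0.0028139.
By Bayes' rule, P(bowl B | data) = (0.0015152) / (0.0028139) = 0.53846.

0.538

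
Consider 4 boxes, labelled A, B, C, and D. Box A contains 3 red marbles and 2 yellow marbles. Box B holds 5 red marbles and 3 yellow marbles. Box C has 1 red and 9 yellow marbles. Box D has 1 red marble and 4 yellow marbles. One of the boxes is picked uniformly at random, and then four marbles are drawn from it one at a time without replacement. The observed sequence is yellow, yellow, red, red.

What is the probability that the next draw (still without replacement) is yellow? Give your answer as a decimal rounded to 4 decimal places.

0.1042

The likelihood of the observed sequence under each hypothesis: P(data | box A) = (2/5)(1/4)(3/3)(2/2) = 1/10; P(data | box B) = (3/8)(2/7)(5/6)(4/5) = 1/14; P(data | box C) = (9/10)(8/9)(1/8)(0/7) = 0; P(data | box D) = (4/5)(3/4)(1/3)(0/2) = 0.
Weighting by the prior gives 1/4 · 1/10 = 1/40, 1/4 · 1/14 = 1/56, 1/4 · 0 = 0, 1/4 · 0 = 0; with total 3/70.
Dividing through by the total gives posterior P(box A | data) = 7/12, P(box B | data) = 5/12, P(box C | data) = 0, P(box D | data) = 0.
Averaging over the posterior, P(yellow next | data) = (0)(7/12) + (1/4)(5/12) = 5/48.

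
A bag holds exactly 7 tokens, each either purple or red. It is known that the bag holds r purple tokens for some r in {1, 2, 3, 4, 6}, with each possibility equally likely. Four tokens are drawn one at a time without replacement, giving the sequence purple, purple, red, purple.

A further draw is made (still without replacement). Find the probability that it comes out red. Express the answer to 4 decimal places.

Under each hypothesis, the probability of the observed sequence is: P(data | r = 1) = (1/7)(0/6) = 0; P(data | r = 2) = (2/7)(1/6)(5/5)(0/4) = 0; P(data | r = 3) = (3/7)(2/6)(4/5)(1/4) = 1/35; P(data | r = 4) = (4/7)(3/6)(3/5)(2/4) = 3/35; P(data | r = 6) = (6/7)(5/6)(1/5)(4/4) = 1/7.
Multiplying each by its prior: 1/5 · 0 = 0, 1/5 · 0 = 0, 1/5 · 1/35 = 1/175, 1/5 · 3/35 = 3/175, 1/5 · 1/7 = 1/35; these sum to 9/175.
Normalising, the posterior is P(r = 1 | data) = 0, P(r = 2 | data) = 0, P(r = 3 | data) = 1/9, P(r = 4 | data) = 1/3, P(r = 6 | data) = 5/9.
Averaging over the posterior, P(red next | data) = (1)(1/9) + (2/3)(1/3) + (0)(5/9) = 1/3.

0.3333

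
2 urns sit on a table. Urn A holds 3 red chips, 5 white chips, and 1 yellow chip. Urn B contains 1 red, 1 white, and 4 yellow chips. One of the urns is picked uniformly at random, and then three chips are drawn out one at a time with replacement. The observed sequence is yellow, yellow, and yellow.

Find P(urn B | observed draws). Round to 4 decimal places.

The likelihood of the observed sequence under each hypothesis: P(data | urn A) = (1/9)(1/9)(1/9) = 0.0013717; P(data | urn B) = (4/6)(4/6)(4/6) = 0.2963.
Multiplying each by its prior: 1/2 · 0.0013717 = 0.00068587, 1/2 · 0.2963 = 0.14815; these sum to 0.14883.
So P(urn B | data) = (0.14815) / (0.14883) = 0.99539.

0.9954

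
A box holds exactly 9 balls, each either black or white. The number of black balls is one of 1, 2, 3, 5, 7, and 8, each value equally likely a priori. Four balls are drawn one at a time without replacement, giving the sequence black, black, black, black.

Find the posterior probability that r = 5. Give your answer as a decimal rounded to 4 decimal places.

0.0455

For each hypothesis, P(data | H) works out to: P(data | r = 1) = (1/9)(0/8) = 0; P(data | r = 2) = (2/9)(1/8)(0/7) = 0; P(data | r = 3) = (3/9)(2/8)(1/7)(0/6) = 0; P(data | r = 5) = (5/9)(4/8)(3/7)(2/6) = 5/126; P(data | r = 7) = (7/9)(6/8)(5/7)(4/6) = 5/18; P(data | r = 8) = (8/9)(7/8)(6/7)(5/6) = 5/9.
Multiplying each by its prior: 1/6 · 0 = 0, 1/6 · 0 = 0, 1/6 · 0 = 0, 1/6 · 5/126 = 5/756, 1/6 · 5/18 = 5/108, 1/6 · 5/9 = 5/54; summing to 55/378.
Hence P(r = 5 | data) = (5/756) / (55/378) = 1/22.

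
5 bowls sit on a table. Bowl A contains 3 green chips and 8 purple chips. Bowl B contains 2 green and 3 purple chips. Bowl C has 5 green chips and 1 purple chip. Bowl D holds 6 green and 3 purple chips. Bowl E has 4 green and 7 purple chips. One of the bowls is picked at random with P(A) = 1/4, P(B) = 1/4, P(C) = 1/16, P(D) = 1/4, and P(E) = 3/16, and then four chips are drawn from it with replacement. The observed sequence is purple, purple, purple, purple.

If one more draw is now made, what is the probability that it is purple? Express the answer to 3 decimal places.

0.667

Under each hypothesis, the probability of the observed sequence is: P(data | bowl A) = (8/11)(8/11)(8/11)(8/11) = 0.27976; P(data | bowl B) = (3/5)(3/5)(3/5)(3/5) = 0.1296; P(data | bowl C) = (1/6)(1/6)(1/6)(1/6) = 0.0007716; P(data | bowl D) = (3/9)(3/9)(3/9)(3/9) = 0.012346; P(data | bowl E) = (7/11)(7/11)(7/11)(7/11) = 0.16399.
Weighting by the prior gives 1/4 · 0.27976 = 0.069941, 1/4 · 0.1296 = 0.0324, 1/16 · 0.0007716 = 4.8225e-05, 1/4 · 0.012346 = 0.0030864, 3/16 · 0.16399 = 0.030748; with total 0.13622.
The posterior is then P(bowl A | data) = 0.51342, P(bowl B | data) = 0.23784, P(bowl C | data) = 0.00035402, P(bowl D | data) = 0.022657, P(bowl E | data) = 0.22572.
The predictive probability is P(purple next | data) = (8/11)(0.51342) + (3/5)(0.23784) + (1/6)(0.00035402) + (1/3)(0.022657) + (7/11)(0.22572) = 0.66736.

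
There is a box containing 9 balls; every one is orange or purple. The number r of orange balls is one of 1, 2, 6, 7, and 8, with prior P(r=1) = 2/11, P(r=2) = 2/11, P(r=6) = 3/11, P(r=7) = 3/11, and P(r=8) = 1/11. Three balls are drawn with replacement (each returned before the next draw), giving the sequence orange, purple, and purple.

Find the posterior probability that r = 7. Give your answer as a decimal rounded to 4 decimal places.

0.1453

For each hypothesis, P(data | H) works out to: P(data | r = 1) = (1/9)(8/9)(8/9) = 0.087791; P(data | r = 2) = (2/9)(7/9)(7/9) = 0.13443; P(data | r = 6) = (6/9)(3/9)(3/9) = 0.074074; P(data | r = 7) = (7/9)(2/9)(2/9) = 0.038409; P(data | r = 8) = (8/9)(1/9)(1/9) = 0.010974.
The prior-weighted likelihoods are 2/11 · 0.087791 = 0.015962, 2/11 · 0.13443 = 0.024442, 3/11 · 0.074074 = 0.020202, 3/11 · 0.038409 = 0.010475, 1/11 · 0.010974 = 0.00099763; summing to 0.072079.
So P(r = 7 | data) = (0.010475) / (0.072079) = 0.14533.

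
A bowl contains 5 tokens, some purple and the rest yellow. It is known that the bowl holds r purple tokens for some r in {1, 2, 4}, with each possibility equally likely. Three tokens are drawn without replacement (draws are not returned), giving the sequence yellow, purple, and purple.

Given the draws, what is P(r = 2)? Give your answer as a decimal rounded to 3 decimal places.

0.333

Compute the likelihood of the observed sequence for each case: P(data | r = 1) = (4/5)(1/4)(0/3) = 0; P(data | r = 2) = (3/5)(2/4)(1/3) = 1/10; P(data | r = 4) = (1/5)(4/4)(3/3) = 1/5.
The prior-weighted likelihoods are 1/3 · 0 = 0, 1/3 · 1/10 = 1/30, 1/3 · 1/5 = 1/15; these sum to 1/10.
So P(r = 2 | data) = (1/30) / (1/10) = 1/3.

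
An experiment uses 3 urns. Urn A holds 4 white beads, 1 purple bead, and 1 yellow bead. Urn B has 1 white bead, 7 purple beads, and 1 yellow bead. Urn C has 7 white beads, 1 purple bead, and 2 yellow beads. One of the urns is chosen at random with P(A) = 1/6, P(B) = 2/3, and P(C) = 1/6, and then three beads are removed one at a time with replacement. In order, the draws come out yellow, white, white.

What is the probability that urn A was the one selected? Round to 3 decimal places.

0.417

Under each hypothesis, the probability of the observed sequence is: P(data | urn A) = (1/6)(4/6)(4/6) = 0.074074; P(data | urn B) = (1/9)(1/9)(1/9) = 0.0013717; P(data | urn C) = (2/10)(7/10)(7/10) = 0.098.
The prior-weighted likelihoods are 1/6 · 0.074074 = 0.012346, 2/3 · 0.0013717 = 0.00091449, 1/6 · 0.098 = 0.016333; these sum to 0.029594.
So P(urn A | data) = (0.012346) / (0.029594) = 0.41718.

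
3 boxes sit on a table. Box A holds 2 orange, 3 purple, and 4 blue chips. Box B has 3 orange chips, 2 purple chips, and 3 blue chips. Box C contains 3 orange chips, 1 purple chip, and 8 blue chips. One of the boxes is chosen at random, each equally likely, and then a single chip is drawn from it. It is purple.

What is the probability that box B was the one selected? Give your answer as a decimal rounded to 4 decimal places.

0.3750

For each hypothesis, P(data | H) works out to: P(data | box A) = (3/9) = 1/3; P(data | box B) = (2/8) = 1/4; P(data | box C) = (1/12) = 1/12.
Weighting by the prior gives 1/3 · 1/3 = 1/9, 1/3 · 1/4 = 1/12, 1/3 · 1/12 = 1/36; these sum to 2/9.
So P(box B | data) = (1/12) / (2/9) = 3/8.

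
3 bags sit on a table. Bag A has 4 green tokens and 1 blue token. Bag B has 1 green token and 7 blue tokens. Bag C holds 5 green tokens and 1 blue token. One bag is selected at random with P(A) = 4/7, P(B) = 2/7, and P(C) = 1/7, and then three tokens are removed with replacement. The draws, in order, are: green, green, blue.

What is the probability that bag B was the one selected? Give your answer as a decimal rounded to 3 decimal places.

For each hypothesis, P(data | H) works out to: P(data | bag A) = (4/5)(4/5)(1/5) = 0.128; P(data | bag B) = (1/8)(1/8)(7/8) = 0.013672; P(data | bag C) = (5/6)(5/6)(1/6) = 0.11574.
The prior-weighted likelihoods are 4/7 · 0.128 = 0.073143, 2/7 · 0.013672 = 0.0039062, 1/7 · 0.11574 = 0.016534; with total 0.093583.
Hence P(bag B | data) = (0.0039062) / (0.093583) = 0.041741.

0.042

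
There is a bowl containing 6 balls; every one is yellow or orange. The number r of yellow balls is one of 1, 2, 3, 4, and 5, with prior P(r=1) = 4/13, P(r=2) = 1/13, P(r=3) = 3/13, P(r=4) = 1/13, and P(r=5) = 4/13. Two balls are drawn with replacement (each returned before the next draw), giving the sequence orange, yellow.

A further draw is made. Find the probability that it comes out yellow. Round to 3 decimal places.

0.500

For each hypothesis, P(data | H) works out to: P(data | r = 1) = (5/6)(1/6) = 5/36; P(data | r = 2) = (4/6)(2/6) = 2/9; P(data | r = 3) = (3/6)(3/6) = 1/4; P(data | r = 4) = (2/6)(4/6) = 2/9; P(data | r = 5) = (1/6)(5/6) = 5/36.
The prior-weighted likelihoods are 4/13 · 5/36 = 5/117, 1/13 · 2/9 = 2/117, 3/13 · 1/4 = 3/52, 1/13 · 2/9 = 2/117, 4/13 · 5/36 = 5/117; these sum to 83/468.
The posterior is then P(r = 1 | data) = 20/83, P(r = 2 | data) = 8/83, P(r = 3 | data) = 27/83, P(r = 4 | data) = 8/83, P(r = 5 | data) = 20/83.
So P(yellow next | data) = Σ P(yellow next | H) P(H | data) = (1/6)(20/83) + (1/3)(8/83) + (1/2)(27/83) + (2/3)(8/83) + (5/6)(20/83) = 1/2.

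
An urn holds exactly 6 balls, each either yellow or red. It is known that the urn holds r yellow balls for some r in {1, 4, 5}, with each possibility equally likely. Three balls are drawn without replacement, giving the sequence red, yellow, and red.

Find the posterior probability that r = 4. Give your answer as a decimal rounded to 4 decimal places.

Under each hypothesis, the probability of the observed sequence is: P(data | r = 1) = (5/6)(1/5)(4/4) = 1/6; P(data | r = 4) = (2/6)(4/5)(1/4) = 1/15; P(data | r = 5) = (1/6)(5/5)(0/4) = 0.
The prior-weighted likelihoods are 1/3 · 1/6 = 1/18, 1/3 · 1/15 = 1/45, 1/3 · 0 = 0; these sum to 7/90.
So P(r = 4 | data) = (1/45) / (7/90) = 2/7.

0.2857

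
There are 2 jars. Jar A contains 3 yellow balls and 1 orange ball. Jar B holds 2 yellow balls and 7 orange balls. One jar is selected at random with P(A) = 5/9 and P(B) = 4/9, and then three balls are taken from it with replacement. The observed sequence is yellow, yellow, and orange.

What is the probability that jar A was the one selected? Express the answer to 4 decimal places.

Under each hypothesis, the probability of the observed sequence is: P(data | jar A) = (3/4)(3/4)(1/4) = 0.14062; P(data | jar B) = (2/9)(2/9)(7/9) = 0.038409.
Weighting by the prior gives 5/9 · 0.14062 = 0.078125, 4/9 · 0.038409 = 0.017071; summing to 0.095196.
By Bayes' rule, P(jar A | data) = (0.078125) / (0.095196) = 0.82068.

0.8207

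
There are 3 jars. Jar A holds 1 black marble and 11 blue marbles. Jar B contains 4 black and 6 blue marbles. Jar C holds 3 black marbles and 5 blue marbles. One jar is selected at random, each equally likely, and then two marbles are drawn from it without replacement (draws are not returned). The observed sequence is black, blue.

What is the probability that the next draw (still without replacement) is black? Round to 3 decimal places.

0.306

Under each hypothesis, the probability of the observed sequence is: P(data | jar A) = (1/12)(11/11) = 1/12; P(data | jar B) = (4/10)(6/9) = 4/15; P(data | jar C) = (3/8)(5/7) = 15/56.
The prior-weighted likelihoods are 1/3 · 1/12 = 1/36, 1/3 · 4/15 = 4/45, 1/3 · 15/56 = 5/56; summing to 173/840.
The posterior is then P(jar A | data) = 70/519, P(jar B | data) = 224/519, P(jar C | data) = 75/173.
So P(black next | data) = Σ P(black next | H) P(H | data) = (0)(70/519) + (3/8)(224/519) + (1/3)(75/173) = 53/173.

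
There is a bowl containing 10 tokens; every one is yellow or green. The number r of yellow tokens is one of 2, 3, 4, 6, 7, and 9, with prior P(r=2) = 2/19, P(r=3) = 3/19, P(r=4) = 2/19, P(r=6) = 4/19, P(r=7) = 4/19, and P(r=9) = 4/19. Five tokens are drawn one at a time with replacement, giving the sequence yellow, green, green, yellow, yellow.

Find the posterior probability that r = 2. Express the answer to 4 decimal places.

Under each hypothesis, the probability of the observed sequence is: P(data | r = 2) = (2/10)(8/10)(8/10)(2/10)(2/10) = 0.00512; P(data | r = 3) = (3/10)(7/10)(7/10)(3/10)(3/10) = 0.01323; P(data | r = 4) = (4/10)(6/10)(6/10)(4/10)(4/10) = 0.02304; P(data | r = 6) = (6/10)(4/10)(4/10)(6/10)(6/10) = 0.03456; P(data | r = 7) = (7/10)(3/10)(3/10)(7/10)(7/10) = 0.03087; P(data | r = 9) = (9/10)(1/10)(1/10)(9/10)(9/10) = 0.00729.
Weighting by the prior gives 2/19 · 0.00512 = 0.00053895, 3/19 · 0.01323 = 0.0020889, 2/19 · 0.02304 = 0.0024253, 4/19 · 0.03456 = 0.0072758, 4/19 · 0.03087 = 0.0064989, 4/19 · 0.00729 = 0.0015347; these sum to 0.020363.
So P(r = 2 | data) = (0.00053895) / (0.020363) = 0.026467.

0.0265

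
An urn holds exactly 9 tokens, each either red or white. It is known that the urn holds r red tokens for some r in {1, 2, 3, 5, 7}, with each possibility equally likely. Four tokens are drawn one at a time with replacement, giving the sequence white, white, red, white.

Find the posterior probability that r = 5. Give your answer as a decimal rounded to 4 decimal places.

The likelihood of the observed sequence under each hypothesis: P(data | r = 1) = (8/9)(8/9)(1/9)(8/9) = 0.078037; P(data | r = 2) = (7/9)(7/9)(2/9)(7/9) = 0.10456; P(data | r = 3) = (6/9)(6/9)(3/9)(6/9) = 0.098765; P(data | r = 5) = (4/9)(4/9)(5/9)(4/9) = 0.048773; P(data | r = 7) = (2/9)(2/9)(7/9)(2/9) = 0.0085353.
The prior-weighted likelihoods are 1/5 · 0.078037 = 0.015607, 1/5 · 0.10456 = 0.020911, 1/5 · 0.098765 = 0.019753, 1/5 · 0.048773 = 0.0097546, 1/5 · 0.0085353 = 0.0017071; these sum to 0.067734.
Hence P(r = 5 | data) = (0.0097546) / (0.067734) = 0.14401.

0.1440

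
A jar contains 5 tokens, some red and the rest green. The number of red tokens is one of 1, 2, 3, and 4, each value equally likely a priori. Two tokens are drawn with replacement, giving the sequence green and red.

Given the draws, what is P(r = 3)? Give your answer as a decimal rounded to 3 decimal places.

For each hypothesis, P(data | H) works out to: P(data | r = 1) = (4/5)(1/5) = 4/25; P(data | r = 2) = (3/5)(2/5) = 6/25; P(data | r = 3) = (2/5)(3/5) = 6/25; P(data | r = 4) = (1/5)(4/5) = 4/25.
Multiplying each by its prior: 1/4 · 4/25 = 1/25, 1/4 · 6/25 = 3/50, 1/4 · 6/25 = 3/50, 1/4 · 4/25 = 1/25; summing to 1/5.
So P(r = 3 | data) = (3/50) / (1/5) = 3/10.

0.300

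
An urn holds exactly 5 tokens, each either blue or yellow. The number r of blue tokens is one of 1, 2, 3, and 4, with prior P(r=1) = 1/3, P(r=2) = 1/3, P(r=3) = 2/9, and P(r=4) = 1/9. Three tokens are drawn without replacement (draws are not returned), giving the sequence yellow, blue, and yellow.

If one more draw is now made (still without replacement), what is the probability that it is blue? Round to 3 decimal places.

0.357

For each hypothesis, P(data | H) works out to: P(data | r = 1) = (4/5)(1/4)(3/3) = 1/5; P(data | r = 2) = (3/5)(2/4)(2/3) = 1/5; P(data | r = 3) = (2/5)(3/4)(1/3) = 1/10; P(data | r = 4) = (1/5)(4/4)(0/3) = 0.
Weighting by the prior gives 1/3 · 1/5 = 1/15, 1/3 · 1/5 = 1/15, 2/9 · 1/10 = 1/45, 1/9 · 0 = 0; summing to 7/45.
Dividing through by the total gives posterior P(r = 1 | data) = 3/7, P(r = 2 | data) = 3/7, P(r = 3 | data) = 1/7, P(r = 4 | data) = 0.
So P(blue next | data) = Σ P(blue next | H) P(H | data) = (0)(3/7) + (1/2)(3/7) + (1)(1/7) = 5/14.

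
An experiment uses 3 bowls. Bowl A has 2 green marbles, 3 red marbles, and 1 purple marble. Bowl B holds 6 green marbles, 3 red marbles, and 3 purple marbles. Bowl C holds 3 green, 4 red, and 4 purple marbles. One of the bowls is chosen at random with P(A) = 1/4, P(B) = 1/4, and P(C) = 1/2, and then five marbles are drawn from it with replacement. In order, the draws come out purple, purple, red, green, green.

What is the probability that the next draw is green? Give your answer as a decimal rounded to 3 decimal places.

0.351

Under each hypothesis, the probability of the observed sequence is: P(data | bowl A) = (1/6)(1/6)(3/6)(2/6)(2/6) = 0.0015432; P(data | bowl B) = (3/12)(3/12)(3/12)(6/12)(6/12) = 0.0039062; P(data | bowl C) = (4/11)(4/11)(4/11)(3/11)(3/11) = 0.0035765.
The prior-weighted likelihoods are 1/4 · 0.0015432 = 0.0003858, 1/4 · 0.0039062 = 0.00097656, 1/2 · 0.0035765 = 0.0017883; these sum to 0.0031506.
Dividing through by the total gives posterior P(bowl A | data) = 0.12245, P(bowl B | data) = 0.30996, P(bowl C | data) = 0.56759.
So P(green next | data) = Σ P(green next | H) P(H | data) = (1/3)(0.12245) + (1/2)(0.30996) + (3/11)(0.56759) = 0.35059.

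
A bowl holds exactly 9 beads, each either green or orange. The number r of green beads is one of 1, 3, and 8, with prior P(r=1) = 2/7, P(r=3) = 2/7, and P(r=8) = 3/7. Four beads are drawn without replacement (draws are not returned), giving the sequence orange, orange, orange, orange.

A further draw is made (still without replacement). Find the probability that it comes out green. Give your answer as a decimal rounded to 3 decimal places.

For each hypothesis, P(data | H) works out to: P(data | r = 1) = (8/9)(7/8)(6/7)(5/6) = 5/9; P(data | r = 3) = (6/9)(5/8)(4/7)(3/6) = 5/42; P(data | r = 8) = (1/9)(0/8) = 0.
Weighting by the prior gives 2/7 · 5/9 = 10/63, 2/7 · 5/42 = 5/147, 3/7 · 0 = 0; these sum to 85/441.
Normalising, the posterior is P(r = 1 | data) = 14/17, P(r = 3 | data) = 3/17, P(r = 8 | data) = 0.
The predictive probability is P(green next | data) = (1/5)(14/17) + (3/5)(3/17) = 23/85.

0.271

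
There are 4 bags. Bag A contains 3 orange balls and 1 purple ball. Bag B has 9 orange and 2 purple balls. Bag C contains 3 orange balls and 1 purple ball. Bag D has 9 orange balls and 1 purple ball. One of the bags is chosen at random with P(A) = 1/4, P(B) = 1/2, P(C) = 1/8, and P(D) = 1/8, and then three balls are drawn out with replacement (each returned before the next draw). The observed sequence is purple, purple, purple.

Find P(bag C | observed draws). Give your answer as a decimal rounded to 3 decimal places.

0.217

Under each hypothesis, the probability of the observed sequence is: P(data | bag A) = (1/4)(1/4)(1/4) = 0.015625; P(data | bag B) = (2/11)(2/11)(2/11) = 0.0060105; P(data | bag C) = (1/4)(1/4)(1/4) = 0.015625; P(data | bag D) = (1/10)(1/10)(1/10) = 0.001.
Multiplying each by its prior: 1/4 · 0.015625 = 0.0039062, 1/2 · 0.0060105 = 0.0030053, 1/8 · 0.015625 = 0.0019531, 1/8 · 0.001 = 0.000125; with total 0.0089896.
So P(bag C | data) = (0.0019531) / (0.0089896) = 0.21726.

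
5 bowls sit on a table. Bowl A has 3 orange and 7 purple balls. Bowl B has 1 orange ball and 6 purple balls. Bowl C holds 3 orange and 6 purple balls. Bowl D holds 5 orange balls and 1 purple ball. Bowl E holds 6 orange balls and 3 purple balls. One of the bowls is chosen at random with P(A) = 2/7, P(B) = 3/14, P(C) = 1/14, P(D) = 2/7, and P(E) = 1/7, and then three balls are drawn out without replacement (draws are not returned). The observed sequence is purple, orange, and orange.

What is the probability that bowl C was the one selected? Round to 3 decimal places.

0.054

The likelihood of the observed sequence under each hypothesis: P(data | bowl A) = (7/10)(3/9)(2/8) = 7/120; P(data | bowl B) = (6/7)(1/6)(0/5) = 0; P(data | bowl C) = (6/9)(3/8)(2/7) = 1/14; P(data | bowl D) = (1/6)(5/5)(4/4) = 1/6; P(data | bowl E) = (3/9)(6/8)(5/7) = 5/28.
The prior-weighted likelihoods are 2/7 · 7/120 = 1/60, 3/14 · 0 = 0, 1/14 · 1/14 = 1/196, 2/7 · 1/6 = 1/21, 1/7 · 5/28 = 5/196; summing to 93/980.
Hence P(bowl C | data) = (1/196) / (93/980) = 5/93.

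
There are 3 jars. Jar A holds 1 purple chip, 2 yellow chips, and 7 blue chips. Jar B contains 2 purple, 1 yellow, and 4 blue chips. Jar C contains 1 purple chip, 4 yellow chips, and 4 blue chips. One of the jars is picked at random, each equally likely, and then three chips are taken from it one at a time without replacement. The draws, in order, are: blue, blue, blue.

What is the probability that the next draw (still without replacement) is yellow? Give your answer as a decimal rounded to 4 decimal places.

For each hypothesis, P(data | H) works out to: P(data | jar A) = (7/10)(6/9)(5/8) = 7/24; P(data | jar B) = (4/7)(3/6)(2/5) = 4/35; P(data | jar C) = (4/9)(3/8)(2/7) = 1/21.
The prior-weighted likelihoods are 1/3 · 7/24 = 7/72, 1/3 · 4/35 = 4/105, 1/3 · 1/21 = 1/63; these sum to 127/840.
The posterior is then P(jar A | data) = 0.64304, P(jar B | data) = 0.25197, P(jar C | data) = 0.10499.
The predictive probability is P(yellow next | data) = (2/7)(0.64304) + (1/4)(0.25197) + (2/3)(0.10499) = 0.31671.

0.3167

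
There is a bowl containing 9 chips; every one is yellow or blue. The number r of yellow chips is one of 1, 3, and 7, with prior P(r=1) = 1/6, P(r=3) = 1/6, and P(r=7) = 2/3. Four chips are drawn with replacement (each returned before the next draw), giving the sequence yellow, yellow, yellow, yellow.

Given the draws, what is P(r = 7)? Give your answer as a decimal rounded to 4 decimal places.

0.9915

Under each hypothesis, the probability of the observed sequence is: P(data | r = 1) = (1/9)(1/9)(1/9)(1/9) = 0.00015242; P(data | r = 3) = (3/9)(3/9)(3/9)(3/9) = 0.012346; P(data | r = 7) = (7/9)(7/9)(7/9)(7/9) = 0.36595.
Multiplying each by its prior: 1/6 · 0.00015242 = 2.5403e-05, 1/6 · 0.012346 = 0.0020576, 2/3 · 0.36595 = 0.24397; summing to 0.24605.
So P(r = 7 | data) = (0.24397) / (0.24605) = 0.99153.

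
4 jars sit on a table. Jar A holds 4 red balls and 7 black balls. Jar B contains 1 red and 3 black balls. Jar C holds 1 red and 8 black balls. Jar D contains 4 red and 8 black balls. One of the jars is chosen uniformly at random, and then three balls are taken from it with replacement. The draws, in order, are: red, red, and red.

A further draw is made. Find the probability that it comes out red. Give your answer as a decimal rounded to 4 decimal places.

0.3319

Compute the likelihood of the observed sequence for each case: P(data | jar A) = (4/11)(4/11)(4/11) = 0.048084; P(data | jar B) = (1/4)(1/4)(1/4) = 0.015625; P(data | jar C) = (1/9)(1/9)(1/9) = 0.0013717; P(data | jar D) = (4/12)(4/12)(4/12) = 0.037037.
Multiplying each by its prior: 1/4 · 0.048084 = 0.012021, 1/4 · 0.015625 = 0.0039062, 1/4 · 0.0013717 = 0.00034294, 1/4 · 0.037037 = 0.0092593; with total 0.025529.
Dividing through by the total gives posterior P(jar A | data) = 0.47087, P(jar B | data) = 0.15301, P(jar C | data) = 0.013433, P(jar D | data) = 0.36269.
Averaging over the posterior, P(red next | data) = (4/11)(0.47087) + (1/4)(0.15301) + (1/9)(0.013433) + (1/3)(0.36269) = 0.33187.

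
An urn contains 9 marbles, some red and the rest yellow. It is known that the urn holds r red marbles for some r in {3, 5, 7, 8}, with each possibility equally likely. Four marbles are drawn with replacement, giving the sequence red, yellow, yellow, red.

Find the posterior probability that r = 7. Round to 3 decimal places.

The likelihood of the observed sequence under each hypothesis: P(data | r = 3) = (3/9)(6/9)(6/9)(3/9) = 0.049383; P(data | r = 5) = (5/9)(4/9)(4/9)(5/9) = 0.060966; P(data | r = 7) = (7/9)(2/9)(2/9)(7/9) = 0.029873; P(data | r = 8) = (8/9)(1/9)(1/9)(8/9) = 0.0097546.
The prior-weighted likelihoods are 1/4 · 0.049383 = 0.012346, 1/4 · 0.060966 = 0.015242, 1/4 · 0.029873 = 0.0074684, 1/4 · 0.0097546 = 0.0024387; summing to 0.037494.
Therefore the posterior P(r = 7 | data) = (0.0074684) / (0.037494) = 0.19919.

0.199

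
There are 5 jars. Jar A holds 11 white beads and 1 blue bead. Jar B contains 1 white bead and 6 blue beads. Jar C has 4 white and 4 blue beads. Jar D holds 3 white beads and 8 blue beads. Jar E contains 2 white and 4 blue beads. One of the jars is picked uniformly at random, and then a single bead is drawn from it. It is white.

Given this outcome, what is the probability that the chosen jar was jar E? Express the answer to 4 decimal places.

0.1539

For each hypothesis, P(data | H) works out to: P(data | jar A) = (11/12) = 0.91667; P(data | jar B) = (1/7) = 0.14286; P(data | jar C) = (4/8) = 0.5; P(data | jar D) = (3/11) = 0.27273; P(data | jar E) = (2/6) = 0.33333.
Multiplying each by its prior: 1/5 · 0.91667 = 0.18333, 1/5 · 0.14286 = 0.028571, 1/5 · 0.5 = 0.1, 1/5 · 0.27273 = 0.054545, 1/5 · 0.33333 = 0.066667; with total 0.43312.
So P(jar E | data) = (0.066667) / (0.43312) = 0.15392.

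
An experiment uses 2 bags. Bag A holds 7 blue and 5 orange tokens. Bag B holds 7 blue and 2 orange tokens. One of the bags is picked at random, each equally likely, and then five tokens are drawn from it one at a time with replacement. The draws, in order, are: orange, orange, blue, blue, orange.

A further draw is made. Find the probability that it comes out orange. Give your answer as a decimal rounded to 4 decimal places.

0.3754

The likelihood of the observed sequence under each hypothesis: P(data | bag A) = (5/12)(5/12)(7/12)(7/12)(5/12) = 0.024615; P(data | bag B) = (2/9)(2/9)(7/9)(7/9)(2/9) = 0.0066386.
Multiplying each by its prior: 1/2 · 0.024615 = 0.012308, 1/2 · 0.0066386 = 0.0033193; these sum to 0.015627.
Normalising, the posterior is P(bag A | data) = 0.78759, P(bag B | data) = 0.21241.
So P(orange next | data) = Σ P(orange next | H) P(H | data) = (5/12)(0.78759) + (2/9)(0.21241) = 0.37536.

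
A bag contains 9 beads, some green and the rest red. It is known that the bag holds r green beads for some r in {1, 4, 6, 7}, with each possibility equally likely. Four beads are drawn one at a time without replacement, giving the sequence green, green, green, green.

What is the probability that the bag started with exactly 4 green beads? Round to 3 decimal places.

0.020

Compute the likelihood of the observed sequence for each case: P(data | r = 1) = (1/9)(0/8) = 0; P(data | r = 4) = (4/9)(3/8)(2/7)(1/6) = 1/126; P(data | r = 6) = (6/9)(5/8)(4/7)(3/6) = 5/42; P(data | r = 7) = (7/9)(6/8)(5/7)(4/6) = 5/18.
Weighting by the prior gives 1/4 · 0 = 0, 1/4 · 1/126 = 1/504, 1/4 · 5/42 = 5/168, 1/4 · 5/18 = 5/72; these sum to 17/168.
So P(r = 4 | data) = (1/504) / (17/168) = 1/51.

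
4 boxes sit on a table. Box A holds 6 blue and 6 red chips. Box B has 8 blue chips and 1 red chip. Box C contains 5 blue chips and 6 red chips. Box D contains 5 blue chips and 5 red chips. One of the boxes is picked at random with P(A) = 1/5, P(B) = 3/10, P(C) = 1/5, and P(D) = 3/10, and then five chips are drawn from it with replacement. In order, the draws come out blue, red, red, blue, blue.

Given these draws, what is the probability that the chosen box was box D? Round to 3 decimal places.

0.394

For each hypothesis, P(data | H) works out to: P(data | box A) = (6/12)(6/12)(6/12)(6/12)(6/12) = 0.03125; P(data | box B) = (8/9)(1/9)(1/9)(8/9)(8/9) = 0.0086708; P(data | box C) = (5/11)(6/11)(6/11)(5/11)(5/11) = 0.027941; P(data | box D) = (5/10)(5/10)(5/10)(5/10)(5/10) = 0.03125.
Multiplying each by its prior: 1/5 · 0.03125 = 0.00625, 3/10 · 0.0086708 = 0.0026012, 1/5 · 0.027941 = 0.0055883, 3/10 · 0.03125 = 0.009375; summing to 0.023815.
Hence P(box D | data) = (0.009375) / (0.023815) = 0.39367.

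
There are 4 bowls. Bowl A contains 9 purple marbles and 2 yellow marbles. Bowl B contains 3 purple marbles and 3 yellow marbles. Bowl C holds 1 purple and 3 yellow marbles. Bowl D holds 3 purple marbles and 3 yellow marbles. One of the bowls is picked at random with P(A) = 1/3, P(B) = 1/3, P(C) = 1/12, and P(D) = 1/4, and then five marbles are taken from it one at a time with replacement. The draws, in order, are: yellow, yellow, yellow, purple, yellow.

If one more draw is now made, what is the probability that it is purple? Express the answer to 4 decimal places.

Compute the likelihood of the observed sequence for each case: P(data | bowl A) = (2/11)(2/11)(2/11)(9/11)(2/11) = 0.00089413; P(data | bowl B) = (3/6)(3/6)(3/6)(3/6)(3/6) = 0.03125; P(data | bowl C) = (3/4)(3/4)(3/4)(1/4)(3/4) = 0.079102; P(data | bowl D) = (3/6)(3/6)(3/6)(3/6)(3/6) = 0.03125.
Weighting by the prior gives 1/3 · 0.00089413 = 0.00029804, 1/3 · 0.03125 = 0.010417, 1/12 · 0.079102 = 0.0065918, 1/4 · 0.03125 = 0.0078125; these sum to 0.025119.
The posterior is then P(bowl A | data) = 0.011865, P(bowl B | data) = 0.41469, P(bowl C | data) = 0.26242, P(bowl D | data) = 0.31102.
Averaging over the posterior, P(purple next | data) = (9/11)(0.011865) + (1/2)(0.41469) + (1/4)(0.26242) + (1/2)(0.31102) = 0.43817.

0.4382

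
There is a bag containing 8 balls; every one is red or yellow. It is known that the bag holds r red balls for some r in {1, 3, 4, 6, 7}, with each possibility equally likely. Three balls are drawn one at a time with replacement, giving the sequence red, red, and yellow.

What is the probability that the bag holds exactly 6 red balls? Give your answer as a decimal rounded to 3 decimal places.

Compute the likelihood of the observed sequence for each case: P(data | r = 1) = (1/8)(1/8)(7/8) = 0.013672; P(data | r = 3) = (3/8)(3/8)(5/8) = 0.087891; P(data | r = 4) = (4/8)(4/8)(4/8) = 0.125; P(data | r = 6) = (6/8)(6/8)(2/8) = 0.14062; P(data | r = 7) = (7/8)(7/8)(1/8) = 0.095703.
Weighting by the prior gives 1/5 · 0.013672 = 0.0027344, 1/5 · 0.087891 = 0.017578, 1/5 · 0.125 = 0.025, 1/5 · 0.14062 = 0.028125, 1/5 · 0.095703 = 0.019141; these sum to 0.092578.
By Bayes' rule, P(r = 6 | data) = (0.028125) / (0.092578) = 0.3038.

0.304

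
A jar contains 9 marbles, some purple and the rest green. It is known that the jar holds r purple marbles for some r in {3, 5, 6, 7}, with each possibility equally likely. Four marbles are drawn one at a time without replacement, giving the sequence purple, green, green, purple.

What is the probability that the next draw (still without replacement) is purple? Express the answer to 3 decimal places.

0.596

Under each hypothesis, the probability of the observed sequence is: P(data | r = 3) = (3/9)(6/8)(5/7)(2/6) = 5/84; P(data | r = 5) = (5/9)(4/8)(3/7)(4/6) = 5/63; P(data | r = 6) = (6/9)(3/8)(2/7)(5/6) = 5/84; P(data | r = 7) = (7/9)(2/8)(1/7)(6/6) = 1/36.
Weighting by the prior gives 1/4 · 5/84 = 5/336, 1/4 · 5/63 = 5/252, 1/4 · 5/84 = 5/336, 1/4 · 1/36 = 1/144; with total 19/336.
Normalising, the posterior is P(r = 3 | data) = 5/19, P(r = 5 | data) = 20/57, P(r = 6 | data) = 5/19, P(r = 7 | data) = 7/57.
Averaging over the posterior, P(purple next | data) = (1/5)(5/19) + (3/5)(20/57) + (4/5)(5/19) + (1)(7/57) = 34/57.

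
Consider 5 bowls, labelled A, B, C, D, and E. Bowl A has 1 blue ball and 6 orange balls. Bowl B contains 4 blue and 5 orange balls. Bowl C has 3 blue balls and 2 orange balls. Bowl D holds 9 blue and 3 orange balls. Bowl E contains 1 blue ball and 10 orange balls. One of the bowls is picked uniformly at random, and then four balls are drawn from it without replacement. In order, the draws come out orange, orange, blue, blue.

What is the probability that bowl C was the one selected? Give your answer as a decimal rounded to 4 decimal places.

Compute the likelihood of the observed sequence for each case: P(data | bowl A) = (6/7)(5/6)(1/5)(0/4) = 0; P(data | bowl B) = (5/9)(4/8)(4/7)(3/6) = 0.079365; P(data | bowl C) = (2/5)(1/4)(3/3)(2/2) = 0.1; P(data | bowl D) = (3/12)(2/11)(9/10)(8/9) = 0.036364; P(data | bowl E) = (10/11)(9/10)(1/9)(0/8) = 0.
Multiplying each by its prior: 1/5 · 0 = 0, 1/5 · 0.079365 = 0.015873, 1/5 · 0.1 = 0.02, 1/5 · 0.036364 = 0.0072727, 1/5 · 0 = 0; summing to 0.043146.
By Bayes' rule, P(bowl C | data) = (0.02) / (0.043146) = 0.46355.

0.4635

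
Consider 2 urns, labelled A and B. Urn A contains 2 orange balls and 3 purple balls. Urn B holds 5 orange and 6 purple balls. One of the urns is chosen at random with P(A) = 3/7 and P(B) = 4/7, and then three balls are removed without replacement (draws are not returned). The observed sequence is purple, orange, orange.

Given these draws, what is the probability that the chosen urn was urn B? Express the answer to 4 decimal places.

For each hypothesis, P(data | H) works out to: P(data | urn A) = (3/5)(2/4)(1/3) = 1/10; P(data | urn B) = (6/11)(5/10)(4/9) = 4/33.
Weighting by the prior gives 3/7 · 1/10 = 3/70, 4/7 · 4/33 = 16/231; with total 37/330.
Therefore the posterior P(urn B | data) = (16/231) / (37/330) = 160/259.

0.6178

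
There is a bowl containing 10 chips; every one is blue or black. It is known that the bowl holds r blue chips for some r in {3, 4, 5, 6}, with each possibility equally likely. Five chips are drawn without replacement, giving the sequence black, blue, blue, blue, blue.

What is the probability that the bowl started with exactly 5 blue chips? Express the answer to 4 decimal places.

0.2747

For each hypothesis, P(data | H) works out to: P(data | r = 3) = (7/10)(3/9)(2/8)(1/7)(0/6) = 0; P(data | r = 4) = (6/10)(4/9)(3/8)(2/7)(1/6) = 0.0047619; P(data | r = 5) = (5/10)(5/9)(4/8)(3/7)(2/6) = 0.019841; P(data | r = 6) = (4/10)(6/9)(5/8)(4/7)(3/6) = 0.047619.
Weighting by the prior gives 1/4 · 0 = 0, 1/4 · 0.0047619 = 0.0011905, 1/4 · 0.019841 = 0.0049603, 1/4 · 0.047619 = 0.011905; these sum to 0.018056.
Hence P(r = 5 | data) = (0.0049603) / (0.018056) = 0.27473.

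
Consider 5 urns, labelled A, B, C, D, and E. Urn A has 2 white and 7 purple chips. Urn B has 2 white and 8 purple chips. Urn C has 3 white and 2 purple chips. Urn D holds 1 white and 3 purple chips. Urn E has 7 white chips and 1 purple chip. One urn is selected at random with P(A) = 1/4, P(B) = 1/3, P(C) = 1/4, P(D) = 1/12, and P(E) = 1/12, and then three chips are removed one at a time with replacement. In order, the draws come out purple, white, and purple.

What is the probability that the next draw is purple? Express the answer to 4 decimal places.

The likelihood of the observed sequence under each hypothesis: P(data | urn A) = (7/9)(2/9)(7/9) = 0.13443; P(data | urn B) = (8/10)(2/10)(8/10) = 0.128; P(data | urn C) = (2/5)(3/5)(2/5) = 0.096; P(data | urn D) = (3/4)(1/4)(3/4) = 0.14062; P(data | urn E) = (1/8)(7/8)(1/8) = 0.013672.
Weighting by the prior gives 1/4 · 0.13443 = 0.033608, 1/3 · 0.128 = 0.042667, 1/4 · 0.096 = 0.024, 1/12 · 0.14062 = 0.011719, 1/12 · 0.013672 = 0.0011393; summing to 0.11313.
The posterior is then P(urn A | data) = 0.29706, P(urn B | data) = 0.37714, P(urn C | data) = 0.21214, P(urn D | data) = 0.10358, P(urn E | data) = 0.010071.
So P(purple next | data) = Σ P(purple next | H) P(H | data) = (7/9)(0.29706) + (4/5)(0.37714) + (2/5)(0.21214) + (3/4)(0.10358) + (1/8)(0.010071) = 0.69657.

0.6966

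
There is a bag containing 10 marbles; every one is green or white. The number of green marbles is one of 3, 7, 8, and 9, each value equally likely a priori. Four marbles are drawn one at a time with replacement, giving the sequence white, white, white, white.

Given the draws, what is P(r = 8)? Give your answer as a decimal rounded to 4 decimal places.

Under each hypothesis, the probability of the observed sequence is: P(data | r = 3) = (7/10)(7/10)(7/10)(7/10) = 0.2401; P(data | r = 7) = (3/10)(3/10)(3/10)(3/10) = 0.0081; P(data | r = 8) = (2/10)(2/10)(2/10)(2/10) = 0.0016; P(data | r = 9) = (1/10)(1/10)(1/10)(1/10) = 0.0001.
Multiplying each by its prior: 1/4 · 0.2401 = 0.060025, 1/4 · 0.0081 = 0.002025, 1/4 · 0.0016 = 0.0004, 1/4 · 0.0001 = 2.5e-05; these sum to 0.062475.
Hence P(r = 8 | data) = (0.0004) / (0.062475) = 0.0064026.

0.0064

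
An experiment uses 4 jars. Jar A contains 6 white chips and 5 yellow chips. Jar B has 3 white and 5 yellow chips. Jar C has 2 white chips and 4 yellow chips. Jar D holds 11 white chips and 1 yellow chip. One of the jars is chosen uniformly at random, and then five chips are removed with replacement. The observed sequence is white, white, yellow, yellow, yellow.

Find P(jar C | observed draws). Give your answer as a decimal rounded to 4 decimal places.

0.3441

For each hypothesis, P(data | H) works out to: P(data | jar A) = (6/11)(6/11)(5/11)(5/11)(5/11) = 0.027941; P(data | jar B) = (3/8)(3/8)(5/8)(5/8)(5/8) = 0.034332; P(data | jar C) = (2/6)(2/6)(4/6)(4/6)(4/6) = 0.032922; P(data | jar D) = (11/12)(11/12)(1/12)(1/12)(1/12) = 0.00048627.
The prior-weighted likelihoods are 1/4 · 0.027941 = 0.0069854, 1/4 · 0.034332 = 0.0085831, 1/4 · 0.032922 = 0.0082305, 1/4 · 0.00048627 = 0.00012157; these sum to 0.02392.
Hence P(jar C | data) = (0.0082305) / (0.02392) = 0.34408.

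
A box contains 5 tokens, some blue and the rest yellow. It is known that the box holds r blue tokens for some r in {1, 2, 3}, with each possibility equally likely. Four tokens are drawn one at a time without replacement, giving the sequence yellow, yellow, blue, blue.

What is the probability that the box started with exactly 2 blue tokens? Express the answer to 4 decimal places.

The likelihood of the observed sequence under each hypothesis: P(data | r = 1) = (4/5)(3/4)(1/3)(0/2) = 0; P(data | r = 2) = (3/5)(2/4)(2/3)(1/2) = 1/10; P(data | r = 3) = (2/5)(1/4)(3/3)(2/2) = 1/10.
Multiplying each by its prior: 1/3 · 0 = 0, 1/3 · 1/10 = 1/30, 1/3 · 1/10 = 1/30; with total 1/15.
Therefore the posterior P(r = 2 | data) = (1/30) / (1/15) = 1/2.

0.5000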